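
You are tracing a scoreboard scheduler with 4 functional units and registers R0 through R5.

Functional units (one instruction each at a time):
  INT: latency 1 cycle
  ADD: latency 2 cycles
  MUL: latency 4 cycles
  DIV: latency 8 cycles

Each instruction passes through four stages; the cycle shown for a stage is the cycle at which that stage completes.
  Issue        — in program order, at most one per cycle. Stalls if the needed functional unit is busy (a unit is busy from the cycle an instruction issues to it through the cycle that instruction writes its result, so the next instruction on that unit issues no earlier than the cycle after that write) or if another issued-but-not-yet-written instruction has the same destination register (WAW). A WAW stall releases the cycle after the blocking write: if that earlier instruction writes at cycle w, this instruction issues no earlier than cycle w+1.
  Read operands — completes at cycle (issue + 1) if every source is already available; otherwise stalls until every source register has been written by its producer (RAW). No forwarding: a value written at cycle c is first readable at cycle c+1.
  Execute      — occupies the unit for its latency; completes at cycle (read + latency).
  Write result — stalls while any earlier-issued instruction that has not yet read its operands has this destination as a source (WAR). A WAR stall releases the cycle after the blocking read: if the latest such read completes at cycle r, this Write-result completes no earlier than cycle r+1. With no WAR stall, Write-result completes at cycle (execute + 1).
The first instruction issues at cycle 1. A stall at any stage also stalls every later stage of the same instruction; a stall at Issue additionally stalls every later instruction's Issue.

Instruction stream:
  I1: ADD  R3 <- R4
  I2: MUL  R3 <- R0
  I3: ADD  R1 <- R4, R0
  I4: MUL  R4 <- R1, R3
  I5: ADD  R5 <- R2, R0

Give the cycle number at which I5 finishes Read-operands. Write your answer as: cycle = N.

cycle = 15

c1: I1 dispatched to ADD
c2: I1 operands ready
c4: I1 complete
c5: R3←I1
c6: I2 dispatched to MUL
c7: I2 operands ready · I3 dispatched to ADD
c8: I3 operands ready
c10: I3 complete
c11: I2 complete · R1←I3
c12: R3←I2
c13: I4 dispatched to MUL
c14: I4 operands ready · I5 dispatched to ADD
c15: I5 operands ready
c17: I5 complete
c18: I4 complete · R5←I5
c19: R4←I4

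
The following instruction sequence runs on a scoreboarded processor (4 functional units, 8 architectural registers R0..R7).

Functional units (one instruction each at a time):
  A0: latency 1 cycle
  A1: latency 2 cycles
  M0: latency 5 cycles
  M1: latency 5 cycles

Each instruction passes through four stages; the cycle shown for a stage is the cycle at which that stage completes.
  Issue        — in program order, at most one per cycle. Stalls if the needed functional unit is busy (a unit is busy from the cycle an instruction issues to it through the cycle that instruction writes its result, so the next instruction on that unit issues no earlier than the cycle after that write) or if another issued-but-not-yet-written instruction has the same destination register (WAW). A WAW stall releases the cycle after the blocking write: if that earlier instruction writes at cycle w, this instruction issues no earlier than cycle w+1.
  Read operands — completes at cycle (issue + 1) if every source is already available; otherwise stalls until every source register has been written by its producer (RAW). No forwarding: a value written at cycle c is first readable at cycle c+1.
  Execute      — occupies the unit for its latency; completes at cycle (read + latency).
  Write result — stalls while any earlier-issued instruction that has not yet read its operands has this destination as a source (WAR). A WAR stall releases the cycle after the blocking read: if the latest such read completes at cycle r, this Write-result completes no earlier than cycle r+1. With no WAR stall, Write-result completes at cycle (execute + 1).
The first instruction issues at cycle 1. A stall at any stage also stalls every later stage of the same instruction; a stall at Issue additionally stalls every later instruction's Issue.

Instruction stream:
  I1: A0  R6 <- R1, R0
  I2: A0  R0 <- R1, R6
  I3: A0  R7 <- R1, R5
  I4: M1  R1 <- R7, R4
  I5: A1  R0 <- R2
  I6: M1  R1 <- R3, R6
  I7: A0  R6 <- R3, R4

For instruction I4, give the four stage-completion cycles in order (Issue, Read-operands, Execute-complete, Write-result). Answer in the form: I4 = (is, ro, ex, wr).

I1 -> (1, 2, 3, 4)
I2 -> (5, 6, 7, 8)  // struct: A0 busy until I1 writes@4
I3 -> (9, 10, 11, 12)  // struct: A0 busy until I2 writes@8
I4 -> (10, 13, 18, 19)  // RAW R7: wait I3 write@12
I5 -> (11, 12, 14, 15)
I6 -> (20, 21, 26, 27)  // struct: M1 busy until I4 writes@19
I7 -> (21, 22, 23, 24)

I4 = (10, 13, 18, 19)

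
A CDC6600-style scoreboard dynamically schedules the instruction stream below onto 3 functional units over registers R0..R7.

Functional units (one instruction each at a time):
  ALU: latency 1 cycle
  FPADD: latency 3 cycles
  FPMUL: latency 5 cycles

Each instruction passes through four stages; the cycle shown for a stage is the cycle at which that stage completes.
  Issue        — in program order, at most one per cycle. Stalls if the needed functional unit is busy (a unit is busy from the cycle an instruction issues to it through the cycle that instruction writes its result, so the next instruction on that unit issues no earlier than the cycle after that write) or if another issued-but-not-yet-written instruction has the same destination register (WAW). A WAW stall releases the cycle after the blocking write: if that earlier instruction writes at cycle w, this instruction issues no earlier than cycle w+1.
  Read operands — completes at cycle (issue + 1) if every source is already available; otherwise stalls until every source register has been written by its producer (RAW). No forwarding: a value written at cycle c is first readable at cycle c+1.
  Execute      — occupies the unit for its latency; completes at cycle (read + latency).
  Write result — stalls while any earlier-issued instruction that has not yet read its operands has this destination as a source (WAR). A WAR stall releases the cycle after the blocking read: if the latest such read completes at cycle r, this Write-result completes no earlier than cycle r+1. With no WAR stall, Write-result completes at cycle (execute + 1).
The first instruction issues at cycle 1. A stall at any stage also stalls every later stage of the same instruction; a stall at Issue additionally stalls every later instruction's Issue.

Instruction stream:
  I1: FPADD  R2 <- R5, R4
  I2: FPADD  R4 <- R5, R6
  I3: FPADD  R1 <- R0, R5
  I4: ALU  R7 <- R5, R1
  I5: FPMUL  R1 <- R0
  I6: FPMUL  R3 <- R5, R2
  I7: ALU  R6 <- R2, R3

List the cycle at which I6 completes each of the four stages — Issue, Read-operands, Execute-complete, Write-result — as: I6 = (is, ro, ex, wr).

1) issue 1, read 2, done 5, write 6
2) issue 7, read 8, done 11, write 12  <struct: FPADD busy until I1 writes@6>
3) issue 13, read 14, done 17, write 18  <struct: FPADD busy until I2 writes@12>
4) issue 14, read 19, done 20, write 21  <RAW R1: wait I3 write@18>
5) issue 19, read 20, done 25, write 26  <WAW R1: wait I3 write@18>
6) issue 27, read 28, done 33, write 34  <struct: FPMUL busy until I5 writes@26>
7) issue 28, read 35, done 36, write 37  <RAW R3: wait I6 write@34>

I6 = (27, 28, 33, 34)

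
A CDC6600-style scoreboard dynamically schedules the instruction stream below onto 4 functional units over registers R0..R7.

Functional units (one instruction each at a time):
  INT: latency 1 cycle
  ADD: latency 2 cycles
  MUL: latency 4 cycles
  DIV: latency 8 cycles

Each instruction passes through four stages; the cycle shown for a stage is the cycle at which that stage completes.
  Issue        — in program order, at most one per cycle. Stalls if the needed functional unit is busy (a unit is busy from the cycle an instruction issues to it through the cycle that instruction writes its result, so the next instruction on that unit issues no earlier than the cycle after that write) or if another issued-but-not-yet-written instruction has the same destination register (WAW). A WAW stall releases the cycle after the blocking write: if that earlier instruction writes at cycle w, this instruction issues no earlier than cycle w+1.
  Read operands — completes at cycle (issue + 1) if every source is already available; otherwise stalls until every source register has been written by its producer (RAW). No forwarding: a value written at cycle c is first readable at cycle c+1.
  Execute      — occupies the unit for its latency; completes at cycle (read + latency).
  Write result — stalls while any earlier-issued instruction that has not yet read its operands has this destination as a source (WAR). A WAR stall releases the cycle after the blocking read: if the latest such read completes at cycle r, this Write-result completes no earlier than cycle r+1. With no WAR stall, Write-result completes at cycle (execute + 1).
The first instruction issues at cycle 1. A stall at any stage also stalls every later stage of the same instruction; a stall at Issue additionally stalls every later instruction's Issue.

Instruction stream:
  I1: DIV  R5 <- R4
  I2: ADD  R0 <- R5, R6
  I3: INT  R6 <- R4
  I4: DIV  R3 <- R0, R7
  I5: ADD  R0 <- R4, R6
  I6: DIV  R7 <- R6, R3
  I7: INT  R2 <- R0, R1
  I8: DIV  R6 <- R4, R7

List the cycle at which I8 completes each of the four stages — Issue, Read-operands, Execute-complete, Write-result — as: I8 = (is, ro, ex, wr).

I8 = (37, 38, 46, 47)

c1: I1 issues→DIV
c2: I1 reads, I2 issues→ADD
c3: I3 issues→INT
c4: I3 reads
c5: I3 exec-done
c10: I1 exec-done
c11: I1 writes R5
c12: I2 reads, I4 issues→DIV
c13: I3 writes R6
c14: I2 exec-done
c15: I2 writes R0
c16: I4 reads, I5 issues→ADD
c17: I5 reads
c19: I5 exec-done
c20: I5 writes R0
c24: I4 exec-done
c25: I4 writes R3
c26: I6 issues→DIV
c27: I6 reads, I7 issues→INT
c28: I7 reads
c29: I7 exec-done
c30: I7 writes R2
c35: I6 exec-done
c36: I6 writes R7
c37: I8 issues→DIV
c38: I8 reads
c46: I8 exec-done
c47: I8 writes R6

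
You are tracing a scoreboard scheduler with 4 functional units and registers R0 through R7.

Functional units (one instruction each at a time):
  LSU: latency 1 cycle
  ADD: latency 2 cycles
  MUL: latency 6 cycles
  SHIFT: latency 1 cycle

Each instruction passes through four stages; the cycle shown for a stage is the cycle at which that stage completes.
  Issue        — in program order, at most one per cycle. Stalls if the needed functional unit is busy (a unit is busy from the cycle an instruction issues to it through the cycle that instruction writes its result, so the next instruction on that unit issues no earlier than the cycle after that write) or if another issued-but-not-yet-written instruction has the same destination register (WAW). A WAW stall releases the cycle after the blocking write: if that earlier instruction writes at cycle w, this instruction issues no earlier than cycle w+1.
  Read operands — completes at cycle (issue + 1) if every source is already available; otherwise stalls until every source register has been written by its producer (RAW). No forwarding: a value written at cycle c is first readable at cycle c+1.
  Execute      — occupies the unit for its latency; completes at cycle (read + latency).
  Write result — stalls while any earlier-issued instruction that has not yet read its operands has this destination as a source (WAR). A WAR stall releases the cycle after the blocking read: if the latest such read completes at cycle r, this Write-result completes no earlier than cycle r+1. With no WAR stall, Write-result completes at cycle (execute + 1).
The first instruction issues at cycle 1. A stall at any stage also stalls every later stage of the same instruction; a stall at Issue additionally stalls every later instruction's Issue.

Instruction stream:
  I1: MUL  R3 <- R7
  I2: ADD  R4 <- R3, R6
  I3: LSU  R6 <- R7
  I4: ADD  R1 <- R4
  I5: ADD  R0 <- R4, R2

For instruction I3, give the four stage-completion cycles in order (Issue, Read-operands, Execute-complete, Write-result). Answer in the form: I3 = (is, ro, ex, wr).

I3 = (3, 4, 5, 11)

c1: I1→MUL
c2: I1 RO | I2→ADD
c3: I3→LSU
c4: I3 RO
c5: I3 EX
c8: I1 EX
c9: I1 WR R3
c10: I2 RO
c11: I3 WR R6
c12: I2 EX
c13: I2 WR R4
c14: I4→ADD
c15: I4 RO
c17: I4 EX
c18: I4 WR R1
c19: I5→ADD
c20: I5 RO
c22: I5 EX
c23: I5 WR R0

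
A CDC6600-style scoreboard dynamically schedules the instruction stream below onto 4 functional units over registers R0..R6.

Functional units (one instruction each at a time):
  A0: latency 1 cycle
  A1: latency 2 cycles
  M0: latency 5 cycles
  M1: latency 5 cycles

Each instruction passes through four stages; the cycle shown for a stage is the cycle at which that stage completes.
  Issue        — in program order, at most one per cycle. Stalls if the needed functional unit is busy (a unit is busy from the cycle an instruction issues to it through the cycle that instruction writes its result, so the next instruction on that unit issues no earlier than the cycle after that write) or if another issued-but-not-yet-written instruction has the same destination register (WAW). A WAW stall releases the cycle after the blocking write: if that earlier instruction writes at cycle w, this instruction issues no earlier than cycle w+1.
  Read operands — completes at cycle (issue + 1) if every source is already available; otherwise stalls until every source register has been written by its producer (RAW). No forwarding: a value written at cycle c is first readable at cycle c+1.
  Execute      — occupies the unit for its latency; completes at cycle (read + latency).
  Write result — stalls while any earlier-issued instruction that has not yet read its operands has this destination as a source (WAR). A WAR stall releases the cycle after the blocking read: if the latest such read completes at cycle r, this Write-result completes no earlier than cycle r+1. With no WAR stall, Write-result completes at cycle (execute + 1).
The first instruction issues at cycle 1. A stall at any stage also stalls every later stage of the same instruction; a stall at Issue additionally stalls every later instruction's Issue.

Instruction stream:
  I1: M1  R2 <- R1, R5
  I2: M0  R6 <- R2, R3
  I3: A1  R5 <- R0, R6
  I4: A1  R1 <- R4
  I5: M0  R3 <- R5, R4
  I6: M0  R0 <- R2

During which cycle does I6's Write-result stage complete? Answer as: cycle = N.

cycle 1: issue I1 (M1)
cycle 2: I1 read-ops; issue I2 (M0)
cycle 3: issue I3 (A1)
cycle 7: I1 finished on M1
cycle 8: I1→R2
cycle 9: I2 read-ops
cycle 14: I2 finished on M0
cycle 15: I2→R6
cycle 16: I3 read-ops
cycle 18: I3 finished on A1
cycle 19: I3→R5
cycle 20: issue I4 (A1)
cycle 21: I4 read-ops; issue I5 (M0)
cycle 22: I5 read-ops
cycle 23: I4 finished on A1
cycle 24: I4→R1
cycle 27: I5 finished on M0
cycle 28: I5→R3
cycle 29: issue I6 (M0)
cycle 30: I6 read-ops
cycle 35: I6 finished on M0
cycle 36: I6→R0

cycle = 36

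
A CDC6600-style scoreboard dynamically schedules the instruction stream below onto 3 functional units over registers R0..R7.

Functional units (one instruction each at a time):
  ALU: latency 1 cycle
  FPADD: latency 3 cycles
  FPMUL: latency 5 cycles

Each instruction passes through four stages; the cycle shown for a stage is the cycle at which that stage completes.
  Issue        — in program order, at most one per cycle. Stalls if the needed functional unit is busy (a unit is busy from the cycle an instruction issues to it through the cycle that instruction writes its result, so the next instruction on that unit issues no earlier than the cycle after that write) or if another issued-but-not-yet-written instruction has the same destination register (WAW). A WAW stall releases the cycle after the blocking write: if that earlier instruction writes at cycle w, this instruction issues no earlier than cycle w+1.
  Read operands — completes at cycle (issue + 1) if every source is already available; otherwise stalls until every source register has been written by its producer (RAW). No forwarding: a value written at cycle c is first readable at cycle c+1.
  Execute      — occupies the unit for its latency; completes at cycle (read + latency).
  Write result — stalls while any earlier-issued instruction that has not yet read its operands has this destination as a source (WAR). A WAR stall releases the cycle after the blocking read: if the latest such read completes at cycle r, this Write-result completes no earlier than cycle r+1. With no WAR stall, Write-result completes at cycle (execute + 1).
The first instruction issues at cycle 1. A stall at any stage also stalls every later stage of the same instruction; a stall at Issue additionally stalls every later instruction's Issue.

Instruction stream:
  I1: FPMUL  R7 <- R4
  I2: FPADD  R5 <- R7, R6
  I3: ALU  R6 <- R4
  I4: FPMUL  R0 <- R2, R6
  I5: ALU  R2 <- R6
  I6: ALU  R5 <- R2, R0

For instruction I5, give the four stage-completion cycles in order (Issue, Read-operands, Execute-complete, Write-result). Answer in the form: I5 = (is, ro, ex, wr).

I5 = (11, 12, 13, 14)

[1] I1 dispatched to FPMUL
[2] I1 operands ready, I2 dispatched to FPADD
[3] I3 dispatched to ALU
[4] I3 operands ready
[5] I3 complete
[7] I1 complete
[8] R7←I1
[9] I2 operands ready, I4 dispatched to FPMUL
[10] R6←I3
[11] I4 operands ready, I5 dispatched to ALU
[12] I2 complete, I5 operands ready
[13] R5←I2, I5 complete
[14] R2←I5
[15] I6 dispatched to ALU
[16] I4 complete
[17] R0←I4
[18] I6 operands ready
[19] I6 complete
[20] R5←I6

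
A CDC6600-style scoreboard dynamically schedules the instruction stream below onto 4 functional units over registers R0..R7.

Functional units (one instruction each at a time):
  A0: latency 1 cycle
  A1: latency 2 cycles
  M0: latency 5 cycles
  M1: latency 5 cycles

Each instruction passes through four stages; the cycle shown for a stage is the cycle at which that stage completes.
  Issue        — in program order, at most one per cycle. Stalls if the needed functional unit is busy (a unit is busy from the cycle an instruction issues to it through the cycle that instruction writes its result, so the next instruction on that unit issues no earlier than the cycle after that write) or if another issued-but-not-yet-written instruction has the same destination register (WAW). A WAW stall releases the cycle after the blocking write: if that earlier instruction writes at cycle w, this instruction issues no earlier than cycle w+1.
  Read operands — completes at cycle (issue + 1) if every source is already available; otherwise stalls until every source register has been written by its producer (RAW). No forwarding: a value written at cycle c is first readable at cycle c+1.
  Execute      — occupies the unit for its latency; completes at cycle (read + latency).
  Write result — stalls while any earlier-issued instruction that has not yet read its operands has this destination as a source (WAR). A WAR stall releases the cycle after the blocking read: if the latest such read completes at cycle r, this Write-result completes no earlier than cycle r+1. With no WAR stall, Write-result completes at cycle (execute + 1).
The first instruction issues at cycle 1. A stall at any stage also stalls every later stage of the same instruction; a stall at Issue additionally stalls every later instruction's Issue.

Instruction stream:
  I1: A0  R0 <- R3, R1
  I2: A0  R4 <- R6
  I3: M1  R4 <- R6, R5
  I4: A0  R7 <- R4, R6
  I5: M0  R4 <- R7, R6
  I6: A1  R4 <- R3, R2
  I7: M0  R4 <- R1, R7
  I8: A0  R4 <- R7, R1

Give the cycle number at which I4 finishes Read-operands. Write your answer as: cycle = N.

[I1] 1/2/3/4
[I2] 5/6/7/8  (struct: A0 busy until I1 writes@4)
[I3] 9/10/15/16  (WAW R4: wait I2 write@8)
[I4] 10/17/18/19  (RAW R4: wait I3 write@16)
[I5] 17/20/25/26  (WAW R4: wait I3 write@16; RAW R7: wait I4 write@19)
[I6] 27/28/30/31  (WAW R4: wait I5 write@26)
[I7] 32/33/38/39  (WAW R4: wait I6 write@31)
[I8] 40/41/42/43  (WAW R4: wait I7 write@39)

cycle = 17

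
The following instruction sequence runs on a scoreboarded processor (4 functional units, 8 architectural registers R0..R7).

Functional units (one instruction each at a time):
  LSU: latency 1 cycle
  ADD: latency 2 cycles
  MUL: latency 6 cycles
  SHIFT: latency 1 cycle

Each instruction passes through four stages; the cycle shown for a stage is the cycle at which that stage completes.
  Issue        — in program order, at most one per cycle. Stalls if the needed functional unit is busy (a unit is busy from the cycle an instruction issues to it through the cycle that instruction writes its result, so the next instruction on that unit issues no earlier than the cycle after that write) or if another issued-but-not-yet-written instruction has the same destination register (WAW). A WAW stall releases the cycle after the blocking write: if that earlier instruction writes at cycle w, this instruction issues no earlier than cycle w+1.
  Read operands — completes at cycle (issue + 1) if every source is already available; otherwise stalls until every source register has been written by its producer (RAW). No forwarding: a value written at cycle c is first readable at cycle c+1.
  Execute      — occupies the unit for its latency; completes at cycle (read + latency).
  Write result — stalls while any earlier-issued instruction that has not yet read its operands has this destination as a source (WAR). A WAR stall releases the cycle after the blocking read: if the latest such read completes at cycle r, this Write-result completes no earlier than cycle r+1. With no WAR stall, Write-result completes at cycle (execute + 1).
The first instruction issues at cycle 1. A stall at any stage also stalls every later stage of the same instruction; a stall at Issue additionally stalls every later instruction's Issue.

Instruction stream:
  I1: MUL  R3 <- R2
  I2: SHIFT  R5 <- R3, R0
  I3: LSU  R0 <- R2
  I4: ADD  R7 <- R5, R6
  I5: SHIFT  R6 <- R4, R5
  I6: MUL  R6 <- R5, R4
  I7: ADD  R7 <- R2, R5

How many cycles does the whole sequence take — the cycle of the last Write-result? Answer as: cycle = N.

cycle 1: I1 issues→MUL
cycle 2: I1 reads | I2 issues→SHIFT
cycle 3: I3 issues→LSU
cycle 4: I3 reads | I4 issues→ADD
cycle 5: I3 exec-done
cycle 8: I1 exec-done
cycle 9: I1 writes R3
cycle 10: I2 reads
cycle 11: I2 exec-done | I3 writes R0
cycle 12: I2 writes R5
cycle 13: I4 reads | I5 issues→SHIFT
cycle 14: I5 reads
cycle 15: I4 exec-done | I5 exec-done
cycle 16: I4 writes R7 | I5 writes R6
cycle 17: I6 issues→MUL
cycle 18: I6 reads | I7 issues→ADD
cycle 19: I7 reads
cycle 21: I7 exec-done
cycle 22: I7 writes R7
cycle 24: I6 exec-done
cycle 25: I6 writes R6

cycle = 25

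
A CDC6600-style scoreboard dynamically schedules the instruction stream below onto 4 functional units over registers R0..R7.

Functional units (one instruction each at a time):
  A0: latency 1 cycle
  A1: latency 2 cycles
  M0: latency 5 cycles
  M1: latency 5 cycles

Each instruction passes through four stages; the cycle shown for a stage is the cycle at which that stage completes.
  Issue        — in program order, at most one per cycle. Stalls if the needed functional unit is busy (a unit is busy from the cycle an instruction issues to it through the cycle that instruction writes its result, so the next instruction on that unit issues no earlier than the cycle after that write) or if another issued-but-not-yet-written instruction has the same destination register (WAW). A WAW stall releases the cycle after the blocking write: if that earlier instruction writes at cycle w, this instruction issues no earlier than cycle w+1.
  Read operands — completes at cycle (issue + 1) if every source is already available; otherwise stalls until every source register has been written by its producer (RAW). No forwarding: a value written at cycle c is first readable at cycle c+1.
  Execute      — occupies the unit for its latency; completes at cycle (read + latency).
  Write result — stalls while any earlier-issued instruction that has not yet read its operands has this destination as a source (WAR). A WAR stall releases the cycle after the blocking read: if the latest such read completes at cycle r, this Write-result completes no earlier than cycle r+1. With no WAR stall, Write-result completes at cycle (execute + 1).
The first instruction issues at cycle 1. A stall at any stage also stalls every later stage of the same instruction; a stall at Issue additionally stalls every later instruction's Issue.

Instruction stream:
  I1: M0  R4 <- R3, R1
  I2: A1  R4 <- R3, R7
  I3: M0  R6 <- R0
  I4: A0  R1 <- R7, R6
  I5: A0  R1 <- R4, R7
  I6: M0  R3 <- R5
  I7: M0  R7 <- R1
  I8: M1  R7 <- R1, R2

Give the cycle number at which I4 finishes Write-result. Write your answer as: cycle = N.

cycle = 20

  I1 | 1 | 2 | 7 | 8
  I2 | 9 | 10 | 12 | 13   WAW R4: wait I1 write@8
  I3 | 10 | 11 | 16 | 17
  I4 | 11 | 18 | 19 | 20   RAW R6: wait I3 write@17
  I5 | 21 | 22 | 23 | 24   struct: A0 busy until I4 writes@20
  I6 | 22 | 23 | 28 | 29
  I7 | 30 | 31 | 36 | 37   struct: M0 busy until I6 writes@29
  I8 | 38 | 39 | 44 | 45   WAW R7: wait I7 write@37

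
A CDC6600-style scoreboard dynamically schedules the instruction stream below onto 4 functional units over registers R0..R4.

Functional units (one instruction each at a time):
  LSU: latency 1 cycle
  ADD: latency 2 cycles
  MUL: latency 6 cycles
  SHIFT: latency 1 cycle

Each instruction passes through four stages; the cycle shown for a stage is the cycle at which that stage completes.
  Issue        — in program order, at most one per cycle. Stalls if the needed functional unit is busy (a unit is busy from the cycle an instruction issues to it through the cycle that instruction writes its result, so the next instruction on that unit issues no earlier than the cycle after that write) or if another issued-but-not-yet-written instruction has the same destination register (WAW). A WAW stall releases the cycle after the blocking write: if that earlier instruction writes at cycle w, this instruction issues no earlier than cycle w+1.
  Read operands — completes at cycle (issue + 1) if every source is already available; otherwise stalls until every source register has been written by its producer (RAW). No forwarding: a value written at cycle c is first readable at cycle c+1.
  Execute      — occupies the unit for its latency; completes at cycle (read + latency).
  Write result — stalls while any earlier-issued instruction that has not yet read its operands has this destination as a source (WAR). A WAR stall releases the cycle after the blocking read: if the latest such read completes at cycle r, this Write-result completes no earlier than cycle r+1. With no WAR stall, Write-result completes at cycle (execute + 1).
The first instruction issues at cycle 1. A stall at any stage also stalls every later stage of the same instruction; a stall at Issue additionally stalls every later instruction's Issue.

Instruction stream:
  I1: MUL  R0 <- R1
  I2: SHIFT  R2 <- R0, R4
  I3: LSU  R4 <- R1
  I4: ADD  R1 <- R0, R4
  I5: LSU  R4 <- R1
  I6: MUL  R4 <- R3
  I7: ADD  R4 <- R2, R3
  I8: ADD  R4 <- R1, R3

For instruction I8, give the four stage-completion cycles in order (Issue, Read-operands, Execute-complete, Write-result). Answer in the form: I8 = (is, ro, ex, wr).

I8 = (33, 34, 36, 37)

[I1] 1/2/8/9
[I2] 2/10/11/12  (RAW R0: wait I1 write@9)
[I3] 3/4/5/11  (WAR R4: wait I2 read@10)
[I4] 4/12/14/15  (RAW R4: wait I3 write@11)
[I5] 12/16/17/18  (struct: LSU busy until I3 writes@11; RAW R1: wait I4 write@15)
[I6] 19/20/26/27  (WAW R4: wait I5 write@18)
[I7] 28/29/31/32  (WAW R4: wait I6 write@27)
[I8] 33/34/36/37  (struct: ADD busy until I7 writes@32)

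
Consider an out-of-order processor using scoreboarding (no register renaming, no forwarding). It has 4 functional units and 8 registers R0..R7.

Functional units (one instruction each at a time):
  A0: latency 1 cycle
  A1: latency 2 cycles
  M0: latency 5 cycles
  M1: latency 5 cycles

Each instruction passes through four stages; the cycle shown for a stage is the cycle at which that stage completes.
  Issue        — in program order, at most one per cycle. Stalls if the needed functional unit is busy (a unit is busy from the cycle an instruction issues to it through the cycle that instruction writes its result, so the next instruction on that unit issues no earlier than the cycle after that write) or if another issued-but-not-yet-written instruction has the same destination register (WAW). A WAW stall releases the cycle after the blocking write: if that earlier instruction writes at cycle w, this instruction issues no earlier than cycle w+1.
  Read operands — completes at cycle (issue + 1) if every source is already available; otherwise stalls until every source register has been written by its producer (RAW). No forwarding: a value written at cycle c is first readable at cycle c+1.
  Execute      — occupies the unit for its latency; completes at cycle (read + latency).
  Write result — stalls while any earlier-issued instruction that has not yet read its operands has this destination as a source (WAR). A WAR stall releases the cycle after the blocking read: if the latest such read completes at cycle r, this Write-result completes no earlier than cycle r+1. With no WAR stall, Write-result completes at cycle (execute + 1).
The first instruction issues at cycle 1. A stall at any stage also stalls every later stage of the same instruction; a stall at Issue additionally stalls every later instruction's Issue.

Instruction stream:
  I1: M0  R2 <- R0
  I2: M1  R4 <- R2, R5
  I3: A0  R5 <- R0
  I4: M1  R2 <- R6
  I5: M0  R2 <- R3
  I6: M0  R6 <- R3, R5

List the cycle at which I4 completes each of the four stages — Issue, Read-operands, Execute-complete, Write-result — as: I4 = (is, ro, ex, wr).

[I1] 1/2/7/8
[I2] 2/9/14/15  (RAW R2: wait I1 write@8)
[I3] 3/4/5/10  (WAR R5: wait I2 read@9)
[I4] 16/17/22/23  (struct: M1 busy until I2 writes@15)
[I5] 24/25/30/31  (WAW R2: wait I4 write@23)
[I6] 32/33/38/39  (struct: M0 busy until I5 writes@31)

I4 = (16, 17, 22, 23)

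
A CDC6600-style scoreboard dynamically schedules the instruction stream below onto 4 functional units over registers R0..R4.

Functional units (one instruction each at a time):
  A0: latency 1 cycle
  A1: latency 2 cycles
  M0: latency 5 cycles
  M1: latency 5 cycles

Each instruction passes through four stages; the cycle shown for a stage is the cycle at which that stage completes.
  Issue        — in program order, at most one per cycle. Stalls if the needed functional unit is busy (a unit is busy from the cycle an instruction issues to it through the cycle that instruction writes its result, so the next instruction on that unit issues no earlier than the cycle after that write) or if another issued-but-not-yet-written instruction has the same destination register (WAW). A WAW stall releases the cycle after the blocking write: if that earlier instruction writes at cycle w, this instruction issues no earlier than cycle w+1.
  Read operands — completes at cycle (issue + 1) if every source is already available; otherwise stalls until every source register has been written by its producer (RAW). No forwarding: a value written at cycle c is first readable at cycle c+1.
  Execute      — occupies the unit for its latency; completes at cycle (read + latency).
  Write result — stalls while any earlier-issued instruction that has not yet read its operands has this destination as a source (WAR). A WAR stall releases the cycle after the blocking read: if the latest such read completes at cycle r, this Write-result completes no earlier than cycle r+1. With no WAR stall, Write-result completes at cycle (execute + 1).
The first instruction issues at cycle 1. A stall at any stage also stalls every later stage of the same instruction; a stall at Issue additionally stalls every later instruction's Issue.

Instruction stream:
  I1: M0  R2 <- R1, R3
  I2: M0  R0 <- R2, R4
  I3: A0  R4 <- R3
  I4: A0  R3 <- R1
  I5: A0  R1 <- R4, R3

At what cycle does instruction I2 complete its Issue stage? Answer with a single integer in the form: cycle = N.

t=1  issue I1 (M0)
t=2  I1 read-ops
t=7  I1 finished on M0
t=8  I1→R2
t=9  issue I2 (M0)
t=10  I2 read-ops; issue I3 (A0)
t=11  I3 read-ops
t=12  I3 finished on A0
t=13  I3→R4
t=14  issue I4 (A0)
t=15  I2 finished on M0; I4 read-ops
t=16  I2→R0; I4 finished on A0
t=17  I4→R3
t=18  issue I5 (A0)
t=19  I5 read-ops
t=20  I5 finished on A0
t=21  I5→R1

cycle = 9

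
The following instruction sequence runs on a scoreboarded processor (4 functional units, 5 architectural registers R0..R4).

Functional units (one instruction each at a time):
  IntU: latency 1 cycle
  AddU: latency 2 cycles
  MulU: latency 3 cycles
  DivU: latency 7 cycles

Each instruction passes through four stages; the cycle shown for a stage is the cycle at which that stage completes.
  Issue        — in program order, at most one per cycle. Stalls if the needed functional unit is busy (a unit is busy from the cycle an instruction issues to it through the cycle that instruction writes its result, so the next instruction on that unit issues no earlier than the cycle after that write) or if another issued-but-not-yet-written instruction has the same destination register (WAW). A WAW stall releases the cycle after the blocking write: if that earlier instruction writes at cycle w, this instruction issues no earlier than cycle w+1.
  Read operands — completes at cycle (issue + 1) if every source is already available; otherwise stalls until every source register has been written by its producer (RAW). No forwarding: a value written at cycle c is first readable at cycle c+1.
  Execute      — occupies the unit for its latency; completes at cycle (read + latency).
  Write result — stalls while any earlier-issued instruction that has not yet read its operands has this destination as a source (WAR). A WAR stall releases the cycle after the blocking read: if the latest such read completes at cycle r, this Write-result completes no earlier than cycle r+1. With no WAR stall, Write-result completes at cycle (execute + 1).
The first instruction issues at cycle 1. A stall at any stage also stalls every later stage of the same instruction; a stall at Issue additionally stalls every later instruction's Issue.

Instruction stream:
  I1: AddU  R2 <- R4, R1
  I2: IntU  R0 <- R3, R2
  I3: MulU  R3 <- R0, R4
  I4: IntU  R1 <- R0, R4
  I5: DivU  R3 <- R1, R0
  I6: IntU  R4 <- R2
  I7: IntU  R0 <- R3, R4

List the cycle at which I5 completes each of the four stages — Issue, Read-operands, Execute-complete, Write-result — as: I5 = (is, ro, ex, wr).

I5 = (14, 15, 22, 23)

I1 -> (1, 2, 4, 5)
I2 -> (2, 6, 7, 8)  // RAW R2: wait I1 write@5
I3 -> (3, 9, 12, 13)  // RAW R0: wait I2 write@8
I4 -> (9, 10, 11, 12)  // struct: IntU busy until I2 writes@8
I5 -> (14, 15, 22, 23)  // WAW R3: wait I3 write@13
I6 -> (15, 16, 17, 18)
I7 -> (19, 24, 25, 26)  // struct: IntU busy until I6 writes@18, RAW R3: wait I5 write@23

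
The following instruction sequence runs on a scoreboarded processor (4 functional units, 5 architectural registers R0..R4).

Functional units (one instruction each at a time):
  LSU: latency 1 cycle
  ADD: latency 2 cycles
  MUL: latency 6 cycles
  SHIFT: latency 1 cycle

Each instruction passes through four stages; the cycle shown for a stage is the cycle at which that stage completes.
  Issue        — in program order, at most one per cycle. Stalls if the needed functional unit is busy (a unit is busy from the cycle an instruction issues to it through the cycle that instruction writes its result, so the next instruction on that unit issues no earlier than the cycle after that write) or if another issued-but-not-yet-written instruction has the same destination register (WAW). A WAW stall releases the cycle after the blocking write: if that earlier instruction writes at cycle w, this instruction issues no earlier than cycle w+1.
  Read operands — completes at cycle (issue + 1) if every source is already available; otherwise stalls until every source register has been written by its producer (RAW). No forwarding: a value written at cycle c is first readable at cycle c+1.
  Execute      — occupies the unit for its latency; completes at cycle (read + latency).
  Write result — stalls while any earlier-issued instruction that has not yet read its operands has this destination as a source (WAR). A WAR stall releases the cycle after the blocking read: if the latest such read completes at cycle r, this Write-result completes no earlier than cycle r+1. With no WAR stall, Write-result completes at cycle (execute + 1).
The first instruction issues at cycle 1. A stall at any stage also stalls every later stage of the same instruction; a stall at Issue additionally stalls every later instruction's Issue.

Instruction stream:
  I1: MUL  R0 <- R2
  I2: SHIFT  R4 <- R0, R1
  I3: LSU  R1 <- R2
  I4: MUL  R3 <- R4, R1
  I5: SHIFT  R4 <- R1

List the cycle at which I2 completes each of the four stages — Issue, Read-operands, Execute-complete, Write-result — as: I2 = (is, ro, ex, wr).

  I1 | 1 | 2 | 8 | 9
  I2 | 2 | 10 | 11 | 12   RAW R0: wait I1 write@9
  I3 | 3 | 4 | 5 | 11   WAR R1: wait I2 read@10
  I4 | 10 | 13 | 19 | 20   struct: MUL busy until I1 writes@9 · RAW R4: wait I2 write@12
  I5 | 13 | 14 | 15 | 16   struct: SHIFT busy until I2 writes@12

I2 = (2, 10, 11, 12)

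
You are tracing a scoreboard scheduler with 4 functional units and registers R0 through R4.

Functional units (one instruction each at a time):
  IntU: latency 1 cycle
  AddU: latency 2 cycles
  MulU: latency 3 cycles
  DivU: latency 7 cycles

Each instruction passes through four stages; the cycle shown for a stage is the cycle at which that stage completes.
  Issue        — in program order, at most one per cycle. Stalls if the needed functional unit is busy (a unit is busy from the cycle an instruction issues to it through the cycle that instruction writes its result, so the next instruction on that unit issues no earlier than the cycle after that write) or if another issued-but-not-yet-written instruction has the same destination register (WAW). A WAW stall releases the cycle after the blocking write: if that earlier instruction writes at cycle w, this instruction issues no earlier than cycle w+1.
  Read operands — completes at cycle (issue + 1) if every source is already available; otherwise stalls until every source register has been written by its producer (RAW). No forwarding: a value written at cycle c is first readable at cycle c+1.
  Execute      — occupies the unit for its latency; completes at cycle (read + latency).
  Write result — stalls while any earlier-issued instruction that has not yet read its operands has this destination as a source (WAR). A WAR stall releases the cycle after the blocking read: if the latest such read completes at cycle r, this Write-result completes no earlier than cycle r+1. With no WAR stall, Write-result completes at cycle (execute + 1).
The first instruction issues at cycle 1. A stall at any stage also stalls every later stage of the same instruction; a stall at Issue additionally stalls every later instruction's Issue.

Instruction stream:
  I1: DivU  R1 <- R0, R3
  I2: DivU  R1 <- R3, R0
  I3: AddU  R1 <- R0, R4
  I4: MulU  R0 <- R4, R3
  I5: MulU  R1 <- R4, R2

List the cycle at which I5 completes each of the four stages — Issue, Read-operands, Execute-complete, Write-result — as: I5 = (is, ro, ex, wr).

I5 = (28, 29, 32, 33)

  I1 | 1 | 2 | 9 | 10
  I2 | 11 | 12 | 19 | 20   struct: DivU busy until I1 writes@10
  I3 | 21 | 22 | 24 | 25   WAW R1: wait I2 write@20
  I4 | 22 | 23 | 26 | 27
  I5 | 28 | 29 | 32 | 33   struct: MulU busy until I4 writes@27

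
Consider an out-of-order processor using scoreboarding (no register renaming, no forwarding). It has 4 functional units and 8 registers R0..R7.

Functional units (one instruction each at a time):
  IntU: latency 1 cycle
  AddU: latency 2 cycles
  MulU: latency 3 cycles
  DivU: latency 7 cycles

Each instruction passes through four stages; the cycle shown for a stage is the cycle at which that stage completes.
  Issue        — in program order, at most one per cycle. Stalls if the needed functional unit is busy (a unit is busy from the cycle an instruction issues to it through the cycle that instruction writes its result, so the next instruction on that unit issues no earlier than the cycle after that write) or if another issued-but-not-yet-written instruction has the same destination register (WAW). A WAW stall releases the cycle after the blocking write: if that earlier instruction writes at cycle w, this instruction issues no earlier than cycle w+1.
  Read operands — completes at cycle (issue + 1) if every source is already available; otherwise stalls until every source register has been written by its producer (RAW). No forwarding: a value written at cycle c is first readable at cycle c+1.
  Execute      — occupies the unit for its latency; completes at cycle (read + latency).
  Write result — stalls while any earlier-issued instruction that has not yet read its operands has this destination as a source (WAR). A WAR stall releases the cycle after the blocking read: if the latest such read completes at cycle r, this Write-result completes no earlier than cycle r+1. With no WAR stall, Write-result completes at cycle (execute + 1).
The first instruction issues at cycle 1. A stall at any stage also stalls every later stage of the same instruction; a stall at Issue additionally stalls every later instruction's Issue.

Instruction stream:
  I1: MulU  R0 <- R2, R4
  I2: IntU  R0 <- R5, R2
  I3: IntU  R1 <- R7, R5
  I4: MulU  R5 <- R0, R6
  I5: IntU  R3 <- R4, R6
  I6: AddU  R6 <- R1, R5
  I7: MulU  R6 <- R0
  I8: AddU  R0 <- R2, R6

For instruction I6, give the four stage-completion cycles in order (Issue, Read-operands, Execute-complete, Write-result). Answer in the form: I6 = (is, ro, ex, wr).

[1] I1→MulU
[2] I1 RO
[5] I1 EX
[6] I1 WR R0
[7] I2→IntU
[8] I2 RO
[9] I2 EX
[10] I2 WR R0
[11] I3→IntU
[12] I3 RO, I4→MulU
[13] I3 EX, I4 RO
[14] I3 WR R1
[15] I5→IntU
[16] I4 EX, I5 RO, I6→AddU
[17] I4 WR R5, I5 EX
[18] I5 WR R3, I6 RO
[20] I6 EX
[21] I6 WR R6
[22] I7→MulU
[23] I7 RO, I8→AddU
[26] I7 EX
[27] I7 WR R6
[28] I8 RO
[30] I8 EX
[31] I8 WR R0

I6 = (16, 18, 20, 21)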